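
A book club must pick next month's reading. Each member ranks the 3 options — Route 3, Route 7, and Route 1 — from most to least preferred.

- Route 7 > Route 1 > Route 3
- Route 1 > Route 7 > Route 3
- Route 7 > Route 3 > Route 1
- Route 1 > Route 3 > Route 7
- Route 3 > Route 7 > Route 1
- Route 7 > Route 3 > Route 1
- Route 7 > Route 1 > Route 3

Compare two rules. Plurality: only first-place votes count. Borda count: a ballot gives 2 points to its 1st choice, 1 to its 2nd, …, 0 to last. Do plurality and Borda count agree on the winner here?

Yes

Plurality first-place counts: Route 3 1, Route 7 4, Route 1 2 → Route 7.
Borda totals: Route 3 5, Route 7 10, Route 1 6 → Route 7.
The two rules agree on Route 7.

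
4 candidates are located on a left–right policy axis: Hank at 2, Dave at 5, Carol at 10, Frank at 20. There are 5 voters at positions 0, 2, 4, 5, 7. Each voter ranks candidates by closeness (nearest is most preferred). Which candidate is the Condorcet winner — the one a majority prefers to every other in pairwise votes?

Dave

With single-peaked preferences on a line, the Condorcet winner is the candidate closest to the median voter.
The median voter (position 4) is closest to Dave at 5.
Check: Dave vs Hank — voters closer to Dave: 3 of 5.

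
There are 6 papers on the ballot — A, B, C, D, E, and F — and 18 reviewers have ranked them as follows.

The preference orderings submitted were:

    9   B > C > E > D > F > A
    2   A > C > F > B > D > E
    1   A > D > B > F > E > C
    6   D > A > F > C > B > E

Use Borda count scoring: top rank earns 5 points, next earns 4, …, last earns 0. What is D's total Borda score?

54

Borda scores:
  A: 9·0 + 2·5 + 5 + 6·4 = 39
  B: 9·5 + 2·2 + 3 + 6·1 = 58
  C: 9·4 + 2·4 + 0 + 6·2 = 56
  D: 9·2 + 2·1 + 4 + 6·5 = 54
  E: 9·3 + 2·0 + 1 + 6·0 = 28
  F: 9·1 + 2·3 + 2 + 6·3 = 35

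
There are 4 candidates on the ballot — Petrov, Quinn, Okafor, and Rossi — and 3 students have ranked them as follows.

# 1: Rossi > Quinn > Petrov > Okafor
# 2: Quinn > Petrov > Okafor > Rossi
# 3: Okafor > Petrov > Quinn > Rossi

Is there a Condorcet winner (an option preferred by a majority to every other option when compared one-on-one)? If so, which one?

Quinn

Head-to-head results (3 voters total):
Petrov vs Quinn: Quinn wins 2–1.
Petrov vs Okafor: Petrov wins 2–1.
Petrov vs Rossi: Petrov wins 2–1.
Quinn vs Okafor: Quinn wins 2–1.
Quinn vs Rossi: Quinn wins 2–1.
Okafor vs Rossi: Okafor wins 2–1.
Quinn beats each rival — Petrov (2–1), Okafor (2–1), Rossi (2–1) — so Quinn is the Condorcet winner.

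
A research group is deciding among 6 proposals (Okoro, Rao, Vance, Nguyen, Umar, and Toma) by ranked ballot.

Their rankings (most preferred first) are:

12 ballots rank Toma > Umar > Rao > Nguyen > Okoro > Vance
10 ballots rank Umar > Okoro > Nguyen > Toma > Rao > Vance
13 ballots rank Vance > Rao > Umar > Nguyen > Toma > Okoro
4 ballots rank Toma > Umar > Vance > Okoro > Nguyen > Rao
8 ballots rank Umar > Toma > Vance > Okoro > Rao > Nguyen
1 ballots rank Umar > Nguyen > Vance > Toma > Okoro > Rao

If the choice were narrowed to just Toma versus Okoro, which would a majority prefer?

Toma

Ballots ranking Toma above Okoro: 12+13+4+8+1 = 38.
Ballots ranking Okoro above Toma: 10.
Toma wins the head-to-head, 38–10.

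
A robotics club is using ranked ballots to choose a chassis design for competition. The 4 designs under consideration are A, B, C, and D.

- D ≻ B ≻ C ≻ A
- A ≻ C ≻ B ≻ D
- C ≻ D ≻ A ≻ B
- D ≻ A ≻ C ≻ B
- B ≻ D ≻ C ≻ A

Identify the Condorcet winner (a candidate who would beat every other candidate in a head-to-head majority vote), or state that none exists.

D

Head-to-head results (5 voters total):
A vs B: A wins 3–2.
A vs C: C wins 3–2.
A vs D: D wins 4–1.
B vs C: C wins 3–2.
B vs D: D wins 3–2.
C vs D: D wins 3–2.
D beats each rival — A (4–1), B (3–2), C (3–2) — so D is the Condorcet winner.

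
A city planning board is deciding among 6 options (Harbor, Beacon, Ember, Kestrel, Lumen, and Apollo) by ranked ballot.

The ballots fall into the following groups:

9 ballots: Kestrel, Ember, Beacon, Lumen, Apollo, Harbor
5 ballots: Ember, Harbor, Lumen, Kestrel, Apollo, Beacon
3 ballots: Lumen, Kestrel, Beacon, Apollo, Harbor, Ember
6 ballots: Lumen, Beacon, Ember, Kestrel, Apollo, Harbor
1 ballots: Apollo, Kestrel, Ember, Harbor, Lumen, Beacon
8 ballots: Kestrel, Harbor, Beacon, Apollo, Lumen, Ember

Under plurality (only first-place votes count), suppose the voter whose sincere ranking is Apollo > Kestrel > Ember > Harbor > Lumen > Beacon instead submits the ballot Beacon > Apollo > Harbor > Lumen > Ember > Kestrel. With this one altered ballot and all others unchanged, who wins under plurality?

First-place totals with the altered ballot: Harbor 0, Beacon 1, Ember 5, Kestrel 17, Lumen 9, Apollo 0.
The winner is unchanged: still Kestrel.

Kestrel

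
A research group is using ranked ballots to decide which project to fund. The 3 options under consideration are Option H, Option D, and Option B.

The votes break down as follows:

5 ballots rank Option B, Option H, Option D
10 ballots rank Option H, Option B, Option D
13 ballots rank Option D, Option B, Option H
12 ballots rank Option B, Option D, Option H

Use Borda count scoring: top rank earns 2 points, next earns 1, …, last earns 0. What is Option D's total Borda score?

38

Borda scores:
  Option H: 5·1 + 10·2 + 13·0 + 12·0 = 25
  Option D: 5·0 + 10·0 + 13·2 + 12·1 = 38
  Option B: 5·2 + 10·1 + 13·1 + 12·2 = 57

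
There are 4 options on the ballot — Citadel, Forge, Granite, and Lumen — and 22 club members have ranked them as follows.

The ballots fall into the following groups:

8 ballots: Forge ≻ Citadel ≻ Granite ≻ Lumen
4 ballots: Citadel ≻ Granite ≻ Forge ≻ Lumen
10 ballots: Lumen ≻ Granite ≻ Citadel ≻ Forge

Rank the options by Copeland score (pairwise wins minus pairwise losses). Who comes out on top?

Pairwise results:
  Citadel vs Forge: Citadel wins 14–8.
  Citadel vs Granite: Citadel wins 12–10.
  Citadel vs Lumen: Citadel wins 12–10.
  Forge vs Granite: Granite wins 14–8.
  Forge vs Lumen: Forge wins 12–10.
  Granite vs Lumen: Granite wins 12–10.
Copeland scores (wins − losses):
  Citadel: 3 − 0 = 3
  Forge: 1 − 2 = -1
  Granite: 2 − 1 = 1
  Lumen: 0 − 3 = -3
Citadel has the best Copeland score.

Citadel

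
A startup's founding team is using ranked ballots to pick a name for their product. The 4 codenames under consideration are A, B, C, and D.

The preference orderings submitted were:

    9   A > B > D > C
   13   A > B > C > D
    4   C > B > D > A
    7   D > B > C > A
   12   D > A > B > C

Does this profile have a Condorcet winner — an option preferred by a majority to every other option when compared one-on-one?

No

Head-to-head results (45 voters total):
A vs B: A wins 34–11.
A vs C: A wins 34–11.
A vs D: D wins 23–22.
B vs C: B wins 41–4.
B vs D: B wins 26–19.
C vs D: D wins 28–17.
No candidate beats all others: A beats B beats D beats A, a majority cycle.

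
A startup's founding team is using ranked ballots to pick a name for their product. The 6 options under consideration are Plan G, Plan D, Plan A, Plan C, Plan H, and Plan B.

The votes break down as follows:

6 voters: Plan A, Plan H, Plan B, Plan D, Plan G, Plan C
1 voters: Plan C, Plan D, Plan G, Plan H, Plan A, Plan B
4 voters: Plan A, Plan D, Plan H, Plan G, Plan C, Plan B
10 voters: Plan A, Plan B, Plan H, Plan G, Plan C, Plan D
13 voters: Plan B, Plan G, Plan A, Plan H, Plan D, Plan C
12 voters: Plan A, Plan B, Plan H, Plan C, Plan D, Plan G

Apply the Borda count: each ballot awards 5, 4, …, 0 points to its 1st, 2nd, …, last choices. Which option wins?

Plan A

Borda scores:
  Plan G: 6·1 + 3 + 4·2 + 10·2 + 13·4 + 12·0 = 89
  Plan D: 6·2 + 4 + 4·4 + 10·0 + 13·1 + 12·1 = 57
  Plan A: 6·5 + 1 + 4·5 + 10·5 + 13·3 + 12·5 = 200
  Plan C: 6·0 + 5 + 4·1 + 10·1 + 13·0 + 12·2 = 43
  Plan H: 6·4 + 2 + 4·3 + 10·3 + 13·2 + 12·3 = 130
  Plan B: 6·3 + 0 + 4·0 + 10·4 + 13·5 + 12·4 = 171
Plan A has the highest total.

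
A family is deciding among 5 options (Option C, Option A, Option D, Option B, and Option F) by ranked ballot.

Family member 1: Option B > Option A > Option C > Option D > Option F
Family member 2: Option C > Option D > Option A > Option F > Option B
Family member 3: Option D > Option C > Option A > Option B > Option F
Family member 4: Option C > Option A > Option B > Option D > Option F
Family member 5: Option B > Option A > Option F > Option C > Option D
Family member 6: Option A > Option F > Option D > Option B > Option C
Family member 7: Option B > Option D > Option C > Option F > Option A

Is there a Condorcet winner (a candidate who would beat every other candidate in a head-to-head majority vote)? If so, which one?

Head-to-head results (7 voters total):
Option C vs Option A: Option C wins 4–3.
Option C vs Option D: Option C wins 4–3.
Option C vs Option B: Option B wins 4–3.
Option C vs Option F: Option C wins 5–2.
Option A vs Option D: Option A wins 4–3.
Option A vs Option B: Option A wins 4–3.
Option A vs Option F: Option A wins 6–1.
Option D vs Option B: Option B wins 4–3.
Option D vs Option F: Option D wins 5–2.
Option B vs Option F: Option B wins 5–2.
No candidate beats all others: Option C beats Option A beats Option B beats Option C, a majority cycle.

None — there is no Condorcet winner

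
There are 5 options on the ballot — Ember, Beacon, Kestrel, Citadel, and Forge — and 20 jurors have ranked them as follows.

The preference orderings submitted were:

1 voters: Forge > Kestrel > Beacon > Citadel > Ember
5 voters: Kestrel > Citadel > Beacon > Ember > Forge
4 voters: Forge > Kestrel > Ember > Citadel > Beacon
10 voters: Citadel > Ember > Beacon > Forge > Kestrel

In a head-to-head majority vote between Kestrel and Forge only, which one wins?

Ballots ranking Kestrel above Forge: 5.
Ballots ranking Forge above Kestrel: 1+4+10 = 15.
Forge wins the head-to-head, 15–5.

Forge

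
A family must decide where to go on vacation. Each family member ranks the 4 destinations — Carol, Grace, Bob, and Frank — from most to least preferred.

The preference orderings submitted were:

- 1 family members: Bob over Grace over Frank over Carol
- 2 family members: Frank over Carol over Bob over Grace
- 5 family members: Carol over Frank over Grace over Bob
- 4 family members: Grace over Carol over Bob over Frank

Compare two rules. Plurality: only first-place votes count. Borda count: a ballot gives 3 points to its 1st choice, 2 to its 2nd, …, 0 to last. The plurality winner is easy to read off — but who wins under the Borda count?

Carol

Plurality first-place counts: Carol 5, Grace 4, Bob 1, Frank 2 → Carol.
Borda totals: Carol 27, Grace 19, Bob 9, Frank 17 → Carol.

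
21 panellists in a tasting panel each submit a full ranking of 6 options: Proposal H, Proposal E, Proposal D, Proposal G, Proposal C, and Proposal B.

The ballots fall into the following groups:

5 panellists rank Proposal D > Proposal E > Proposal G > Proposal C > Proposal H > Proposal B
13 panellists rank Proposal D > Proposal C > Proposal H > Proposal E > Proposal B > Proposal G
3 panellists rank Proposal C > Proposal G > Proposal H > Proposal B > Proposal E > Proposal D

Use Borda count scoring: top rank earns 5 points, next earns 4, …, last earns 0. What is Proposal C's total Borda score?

Borda scores:
  Proposal H: 5·1 + 13·3 + 3·3 = 53
  Proposal E: 5·4 + 13·2 + 3·1 = 49
  Proposal D: 5·5 + 13·5 + 3·0 = 90
  Proposal G: 5·3 + 13·0 + 3·4 = 27
  Proposal C: 5·2 + 13·4 + 3·5 = 77
  Proposal B: 5·0 + 13·1 + 3·2 = 19

77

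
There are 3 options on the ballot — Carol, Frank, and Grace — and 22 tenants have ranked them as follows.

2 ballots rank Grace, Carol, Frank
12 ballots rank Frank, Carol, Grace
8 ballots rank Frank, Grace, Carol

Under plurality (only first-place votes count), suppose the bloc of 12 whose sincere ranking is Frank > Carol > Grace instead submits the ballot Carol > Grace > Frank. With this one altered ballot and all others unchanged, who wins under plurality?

Carol

First-place totals with the altered ballot: Carol 12, Frank 8, Grace 2.
The switch changes the winner from Frank to Carol.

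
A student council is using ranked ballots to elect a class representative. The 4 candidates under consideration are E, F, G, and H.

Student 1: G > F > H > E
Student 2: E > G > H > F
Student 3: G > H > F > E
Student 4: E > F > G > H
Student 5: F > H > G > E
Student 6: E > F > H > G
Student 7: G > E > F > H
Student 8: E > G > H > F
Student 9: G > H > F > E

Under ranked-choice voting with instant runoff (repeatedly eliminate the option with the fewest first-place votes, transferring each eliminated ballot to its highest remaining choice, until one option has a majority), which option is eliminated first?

Round 1: E 4, G 4, F 1, H 0. H has the fewest and is eliminated.
Round 2: E 4, G 4, F 1. F has the fewest and is eliminated.
Round 3: G 5, E 4. G has a majority.

H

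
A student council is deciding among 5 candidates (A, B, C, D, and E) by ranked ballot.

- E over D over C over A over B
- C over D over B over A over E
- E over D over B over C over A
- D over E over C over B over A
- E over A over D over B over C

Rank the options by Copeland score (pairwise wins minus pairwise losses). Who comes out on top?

Pairwise results:
  A vs B: B wins 3–2.
  A vs C: C wins 4–1.
  A vs D: D wins 4–1.
  A vs E: E wins 4–1.
  B vs C: C wins 3–2.
  B vs D: D wins 5–0.
  B vs E: E wins 4–1.
  C vs D: D wins 4–1.
  C vs E: E wins 4–1.
  D vs E: E wins 3–2.
Copeland scores (wins − losses):
  A: 0 − 4 = -4
  B: 1 − 3 = -2
  C: 2 − 2 = 0
  D: 3 − 1 = 2
  E: 4 − 0 = 4
E has the best Copeland score.

E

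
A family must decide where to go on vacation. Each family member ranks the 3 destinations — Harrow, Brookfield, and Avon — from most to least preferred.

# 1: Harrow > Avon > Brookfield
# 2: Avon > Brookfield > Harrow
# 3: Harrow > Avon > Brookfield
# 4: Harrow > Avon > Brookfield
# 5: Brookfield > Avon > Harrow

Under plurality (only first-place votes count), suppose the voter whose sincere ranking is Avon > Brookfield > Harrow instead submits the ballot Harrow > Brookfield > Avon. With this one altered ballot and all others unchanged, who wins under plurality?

First-place totals with the altered ballot: Harrow 4, Brookfield 1, Avon 0.
The winner is unchanged: still Harrow.

Harrow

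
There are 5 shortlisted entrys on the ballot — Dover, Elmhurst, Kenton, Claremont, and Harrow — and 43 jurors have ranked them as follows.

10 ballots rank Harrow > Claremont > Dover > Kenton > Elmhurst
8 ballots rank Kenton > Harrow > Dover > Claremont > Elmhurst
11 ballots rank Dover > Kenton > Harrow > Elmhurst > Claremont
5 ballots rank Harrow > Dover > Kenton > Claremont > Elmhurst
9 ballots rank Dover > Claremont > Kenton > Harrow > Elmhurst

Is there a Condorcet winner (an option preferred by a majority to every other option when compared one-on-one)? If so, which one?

None — there is no Condorcet winner

Head-to-head results (43 voters total):
Dover vs Elmhurst: Dover wins 43–0.
Dover vs Kenton: Dover wins 35–8.
Dover vs Claremont: Dover wins 33–10.
Dover vs Harrow: Harrow wins 23–20.
Elmhurst vs Kenton: Kenton wins 43–0.
Elmhurst vs Claremont: Claremont wins 32–11.
Elmhurst vs Harrow: Harrow wins 43–0.
Kenton vs Claremont: Kenton wins 24–19.
Kenton vs Harrow: Kenton wins 28–15.
Claremont vs Harrow: Harrow wins 34–9.
No candidate beats all others: Dover beats Kenton beats Harrow beats Dover, a majority cycle.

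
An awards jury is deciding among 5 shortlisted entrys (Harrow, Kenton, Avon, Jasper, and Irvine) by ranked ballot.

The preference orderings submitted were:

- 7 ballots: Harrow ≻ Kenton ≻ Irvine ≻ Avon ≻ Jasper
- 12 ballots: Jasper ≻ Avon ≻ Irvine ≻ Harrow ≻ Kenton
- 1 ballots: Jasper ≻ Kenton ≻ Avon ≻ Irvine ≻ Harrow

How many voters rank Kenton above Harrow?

1

Ballots ranking Kenton above Harrow: 1.
Ballots ranking Harrow above Kenton: 7+12 = 19.
So 1 of 20 voters prefer Kenton to Harrow.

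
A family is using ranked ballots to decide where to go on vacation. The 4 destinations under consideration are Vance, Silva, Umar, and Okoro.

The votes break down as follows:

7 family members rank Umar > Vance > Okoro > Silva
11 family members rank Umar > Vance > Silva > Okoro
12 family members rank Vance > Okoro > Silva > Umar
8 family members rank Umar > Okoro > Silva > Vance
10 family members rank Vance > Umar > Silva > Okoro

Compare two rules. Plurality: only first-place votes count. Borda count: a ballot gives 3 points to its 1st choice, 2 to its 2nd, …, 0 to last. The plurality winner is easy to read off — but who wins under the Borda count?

Vance

Plurality first-place counts: Vance 22, Silva 0, Umar 26, Okoro 0 → Umar.
Borda totals: Vance 102, Silva 41, Umar 98, Okoro 47 → Vance.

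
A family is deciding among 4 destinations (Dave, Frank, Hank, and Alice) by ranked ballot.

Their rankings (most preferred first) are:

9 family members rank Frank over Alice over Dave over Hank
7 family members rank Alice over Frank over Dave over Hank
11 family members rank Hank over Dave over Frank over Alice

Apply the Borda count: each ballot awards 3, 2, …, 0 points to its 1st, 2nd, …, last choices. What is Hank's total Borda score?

33

Borda scores:
  Dave: 9·1 + 7·1 + 11·2 = 38
  Frank: 9·3 + 7·2 + 11·1 = 52
  Hank: 9·0 + 7·0 + 11·3 = 33
  Alice: 9·2 + 7·3 + 11·0 = 39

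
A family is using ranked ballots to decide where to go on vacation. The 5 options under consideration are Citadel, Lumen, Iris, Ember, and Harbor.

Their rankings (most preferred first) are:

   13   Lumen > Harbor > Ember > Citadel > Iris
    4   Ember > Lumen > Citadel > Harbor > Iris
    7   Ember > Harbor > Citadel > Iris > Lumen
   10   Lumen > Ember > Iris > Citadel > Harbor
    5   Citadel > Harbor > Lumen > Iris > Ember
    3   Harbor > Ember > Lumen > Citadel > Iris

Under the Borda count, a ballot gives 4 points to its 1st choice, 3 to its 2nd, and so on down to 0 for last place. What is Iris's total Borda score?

32

Borda scores:
  Citadel: 13·1 + 4·2 + 7·2 + 10·1 + 5·4 + 3·1 = 68
  Lumen: 13·4 + 4·3 + 7·0 + 10·4 + 5·2 + 3·2 = 120
  Iris: 13·0 + 4·0 + 7·1 + 10·2 + 5·1 + 3·0 = 32
  Ember: 13·2 + 4·4 + 7·4 + 10·3 + 5·0 + 3·3 = 109
  Harbor: 13·3 + 4·1 + 7·3 + 10·0 + 5·3 + 3·4 = 91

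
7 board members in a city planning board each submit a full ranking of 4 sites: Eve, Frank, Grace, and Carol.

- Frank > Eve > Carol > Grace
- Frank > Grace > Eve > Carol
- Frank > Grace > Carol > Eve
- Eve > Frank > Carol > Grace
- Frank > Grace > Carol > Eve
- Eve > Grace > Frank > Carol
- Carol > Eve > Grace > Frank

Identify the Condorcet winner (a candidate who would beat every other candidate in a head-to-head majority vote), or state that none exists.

Head-to-head results (7 voters total):
Eve vs Frank: Frank wins 4–3.
Eve vs Grace: Eve wins 4–3.
Eve vs Carol: Eve wins 4–3.
Frank vs Grace: Frank wins 5–2.
Frank vs Carol: Frank wins 6–1.
Grace vs Carol: Grace wins 4–3.
Frank beats each rival — Eve (4–3), Grace (5–2), Carol (6–1) — so Frank is the Condorcet winner.

Frank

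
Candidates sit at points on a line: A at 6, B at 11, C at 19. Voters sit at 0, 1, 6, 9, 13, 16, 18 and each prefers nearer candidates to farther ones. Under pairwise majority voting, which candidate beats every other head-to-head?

With single-peaked preferences on a line, the Condorcet winner is the candidate closest to the median voter.
The median voter (position 9) is closest to B at 11.
Check: B vs C — voters closer to B: 5 of 7.

B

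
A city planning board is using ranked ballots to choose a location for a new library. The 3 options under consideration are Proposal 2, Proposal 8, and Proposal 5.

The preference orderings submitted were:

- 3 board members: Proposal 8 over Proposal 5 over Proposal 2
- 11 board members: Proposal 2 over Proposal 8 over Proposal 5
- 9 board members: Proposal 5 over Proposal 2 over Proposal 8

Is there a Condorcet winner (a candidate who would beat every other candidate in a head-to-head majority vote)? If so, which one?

Head-to-head results (23 voters total):
Proposal 2 vs Proposal 8: Proposal 2 wins 20–3.
Proposal 2 vs Proposal 5: Proposal 5 wins 12–11.
Proposal 8 vs Proposal 5: Proposal 8 wins 14–9.
No candidate beats all others: Proposal 2 beats Proposal 8 beats Proposal 5 beats Proposal 2, a majority cycle.

There is no Condorcet winner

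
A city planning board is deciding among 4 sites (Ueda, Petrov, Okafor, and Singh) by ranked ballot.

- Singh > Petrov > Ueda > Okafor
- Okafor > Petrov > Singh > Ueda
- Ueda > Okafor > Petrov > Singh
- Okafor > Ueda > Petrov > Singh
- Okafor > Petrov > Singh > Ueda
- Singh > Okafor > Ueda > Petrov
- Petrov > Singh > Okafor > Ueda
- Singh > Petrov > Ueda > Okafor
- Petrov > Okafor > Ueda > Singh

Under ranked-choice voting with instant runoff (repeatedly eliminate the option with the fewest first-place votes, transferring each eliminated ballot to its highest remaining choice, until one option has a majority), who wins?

Okafor

Round 1: Okafor 3, Singh 3, Petrov 2, Ueda 1. Ueda has the fewest and is eliminated.
Round 2: Okafor 4, Singh 3, Petrov 2. Petrov has the fewest and is eliminated.
Round 3: Okafor 5, Singh 4. Okafor has a majority.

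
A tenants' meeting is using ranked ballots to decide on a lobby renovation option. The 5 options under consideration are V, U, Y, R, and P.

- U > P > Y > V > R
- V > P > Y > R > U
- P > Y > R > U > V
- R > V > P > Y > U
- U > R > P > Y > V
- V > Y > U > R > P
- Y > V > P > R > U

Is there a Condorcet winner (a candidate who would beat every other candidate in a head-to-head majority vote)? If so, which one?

There is no Condorcet winner

Head-to-head results (7 voters total):
V vs U: V wins 4–3.
V vs Y: Y wins 4–3.
V vs R: V wins 4–3.
V vs P: V wins 4–3.
U vs Y: Y wins 5–2.
U vs R: R wins 4–3.
U vs P: P wins 4–3.
Y vs R: Y wins 5–2.
Y vs P: P wins 5–2.
R vs P: P wins 4–3.
No candidate beats all others: V beats P beats Y beats V, a majority cycle.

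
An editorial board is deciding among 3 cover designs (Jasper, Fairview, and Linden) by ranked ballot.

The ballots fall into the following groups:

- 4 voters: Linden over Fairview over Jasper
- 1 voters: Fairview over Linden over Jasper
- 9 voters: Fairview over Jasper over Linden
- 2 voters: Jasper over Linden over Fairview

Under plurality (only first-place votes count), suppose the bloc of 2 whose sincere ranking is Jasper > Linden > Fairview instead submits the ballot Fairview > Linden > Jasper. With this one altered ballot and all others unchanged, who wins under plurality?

Fairview

First-place totals with the altered ballot: Jasper 0, Fairview 12, Linden 4.
The winner is unchanged: still Fairview.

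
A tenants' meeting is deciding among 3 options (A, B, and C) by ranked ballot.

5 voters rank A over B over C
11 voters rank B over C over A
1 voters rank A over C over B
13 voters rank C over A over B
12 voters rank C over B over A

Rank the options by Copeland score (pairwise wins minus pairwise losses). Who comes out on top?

Pairwise results:
  A vs B: B wins 23–19.
  A vs C: C wins 36–6.
  B vs C: C wins 26–16.
Copeland scores (wins − losses):
  A: 0 − 2 = -2
  B: 1 − 1 = 0
  C: 2 − 0 = 2
C has the best Copeland score.

C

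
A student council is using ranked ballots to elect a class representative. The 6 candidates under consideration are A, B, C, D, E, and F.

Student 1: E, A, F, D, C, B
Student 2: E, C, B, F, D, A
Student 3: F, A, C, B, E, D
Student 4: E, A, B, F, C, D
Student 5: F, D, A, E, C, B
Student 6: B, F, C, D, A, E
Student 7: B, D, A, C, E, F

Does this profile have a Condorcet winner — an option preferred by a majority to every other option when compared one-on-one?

Head-to-head results (7 voters total):
A vs B: A wins 4–3.
A vs C: A wins 5–2.
A vs D: D wins 4–3.
A vs E: A wins 4–3.
A vs F: F wins 4–3.
B vs C: C wins 4–3.
B vs D: B wins 5–2.
B vs E: E wins 4–3.
B vs F: B wins 4–3.
C vs D: C wins 4–3.
C vs E: E wins 4–3.
C vs F: F wins 5–2.
D vs E: E wins 4–3.
D vs F: F wins 6–1.
E vs F: E wins 4–3.
No candidate beats all others: A beats B beats D beats A, a majority cycle.

No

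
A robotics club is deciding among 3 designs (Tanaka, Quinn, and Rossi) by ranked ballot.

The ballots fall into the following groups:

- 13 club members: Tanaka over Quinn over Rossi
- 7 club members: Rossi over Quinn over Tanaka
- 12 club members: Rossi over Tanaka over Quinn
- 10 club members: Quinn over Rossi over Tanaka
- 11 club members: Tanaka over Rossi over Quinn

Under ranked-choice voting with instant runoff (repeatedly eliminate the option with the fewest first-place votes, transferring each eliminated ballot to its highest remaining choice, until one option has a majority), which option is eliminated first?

Round 1: Tanaka 24, Rossi 19, Quinn 10. Quinn has the fewest and is eliminated.
Round 2: Rossi 29, Tanaka 24. Rossi has a majority.

Quinn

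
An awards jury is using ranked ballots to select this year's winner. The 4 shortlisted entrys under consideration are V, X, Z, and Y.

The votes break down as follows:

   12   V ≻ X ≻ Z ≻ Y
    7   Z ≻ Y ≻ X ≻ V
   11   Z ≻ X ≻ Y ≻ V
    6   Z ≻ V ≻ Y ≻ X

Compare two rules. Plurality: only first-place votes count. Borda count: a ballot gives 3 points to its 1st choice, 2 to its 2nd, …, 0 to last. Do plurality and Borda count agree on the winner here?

Plurality first-place counts: V 12, X 0, Z 24, Y 0 → Z.
Borda totals: V 48, X 53, Z 84, Y 31 → Z.
The two rules agree on Z.

Yes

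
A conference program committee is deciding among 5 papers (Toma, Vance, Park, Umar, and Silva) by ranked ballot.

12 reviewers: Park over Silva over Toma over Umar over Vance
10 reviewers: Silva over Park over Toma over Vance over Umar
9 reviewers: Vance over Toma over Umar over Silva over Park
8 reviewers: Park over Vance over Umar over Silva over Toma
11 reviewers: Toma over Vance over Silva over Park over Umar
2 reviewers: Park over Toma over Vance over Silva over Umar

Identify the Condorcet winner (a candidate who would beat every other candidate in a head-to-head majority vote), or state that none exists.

Head-to-head results (52 voters total):
Toma vs Vance: Toma wins 35–17.
Toma vs Park: Park wins 32–20.
Toma vs Umar: Toma wins 44–8.
Toma vs Silva: Silva wins 30–22.
Vance vs Park: Park wins 32–20.
Vance vs Umar: Vance wins 40–12.
Vance vs Silva: Vance wins 30–22.
Park vs Umar: Park wins 43–9.
Park vs Silva: Silva wins 30–22.
Umar vs Silva: Silva wins 35–17.
No candidate beats all others: Toma beats Vance beats Silva beats Toma, a majority cycle.

None — there is no Condorcet winner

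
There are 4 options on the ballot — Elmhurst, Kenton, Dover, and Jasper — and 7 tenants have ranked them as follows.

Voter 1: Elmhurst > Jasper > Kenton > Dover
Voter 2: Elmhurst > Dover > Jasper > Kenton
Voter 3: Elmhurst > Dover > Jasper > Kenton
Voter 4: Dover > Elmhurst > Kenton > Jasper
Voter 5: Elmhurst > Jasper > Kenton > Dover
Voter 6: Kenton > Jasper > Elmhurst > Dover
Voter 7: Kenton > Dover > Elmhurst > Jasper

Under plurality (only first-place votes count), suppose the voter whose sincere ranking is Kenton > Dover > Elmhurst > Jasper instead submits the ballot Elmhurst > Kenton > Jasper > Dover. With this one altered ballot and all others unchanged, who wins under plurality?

First-place totals with the altered ballot: Elmhurst 5, Kenton 1, Dover 1, Jasper 0.
The winner is unchanged: still Elmhurst.

Elmhurst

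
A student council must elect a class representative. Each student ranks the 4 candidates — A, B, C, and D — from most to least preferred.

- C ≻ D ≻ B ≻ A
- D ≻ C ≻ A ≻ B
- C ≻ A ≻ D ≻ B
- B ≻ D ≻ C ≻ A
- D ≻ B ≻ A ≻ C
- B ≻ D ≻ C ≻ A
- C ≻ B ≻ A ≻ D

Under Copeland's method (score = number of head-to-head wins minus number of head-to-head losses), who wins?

Pairwise results:
  A vs B: B wins 5–2.
  A vs C: C wins 6–1.
  A vs D: D wins 5–2.
  B vs C: C wins 4–3.
  B vs D: D wins 4–3.
  C vs D: D wins 4–3.
Copeland scores (wins − losses):
  A: 0 − 3 = -3
  B: 1 − 2 = -1
  C: 2 − 1 = 1
  D: 3 − 0 = 3
D has the best Copeland score.

D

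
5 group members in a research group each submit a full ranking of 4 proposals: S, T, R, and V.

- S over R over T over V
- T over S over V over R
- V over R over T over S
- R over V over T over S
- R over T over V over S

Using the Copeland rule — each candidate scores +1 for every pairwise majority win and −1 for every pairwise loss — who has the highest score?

Pairwise results:
  S vs T: T wins 4–1.
  S vs R: R wins 3–2.
  S vs V: V wins 3–2.
  T vs R: R wins 4–1.
  T vs V: T wins 3–2.
  R vs V: R wins 3–2.
Copeland scores (wins − losses):
  S: 0 − 3 = -3
  T: 2 − 1 = 1
  R: 3 − 0 = 3
  V: 1 − 2 = -1
R has the best Copeland score.

R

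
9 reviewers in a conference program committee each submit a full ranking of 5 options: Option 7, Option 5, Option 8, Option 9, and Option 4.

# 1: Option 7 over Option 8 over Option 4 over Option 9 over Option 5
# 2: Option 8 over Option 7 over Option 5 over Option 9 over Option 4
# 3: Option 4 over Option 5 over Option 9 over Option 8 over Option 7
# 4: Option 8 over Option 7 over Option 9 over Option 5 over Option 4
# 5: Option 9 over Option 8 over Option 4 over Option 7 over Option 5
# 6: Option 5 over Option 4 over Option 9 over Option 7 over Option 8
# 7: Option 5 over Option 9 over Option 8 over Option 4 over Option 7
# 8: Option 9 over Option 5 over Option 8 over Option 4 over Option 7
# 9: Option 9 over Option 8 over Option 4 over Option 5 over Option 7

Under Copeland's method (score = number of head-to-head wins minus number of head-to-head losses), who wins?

Pairwise results:
  Option 7 vs Option 5: Option 5 wins 5–4.
  Option 7 vs Option 8: Option 8 wins 7–2.
  Option 7 vs Option 9: Option 9 wins 6–3.
  Option 7 vs Option 4: Option 4 wins 6–3.
  Option 5 vs Option 8: Option 8 wins 5–4.
  Option 5 vs Option 9: Option 9 wins 5–4.
  Option 5 vs Option 4: Option 5 wins 5–4.
  Option 8 vs Option 9: Option 9 wins 6–3.
  Option 8 vs Option 4: Option 8 wins 7–2.
  Option 9 vs Option 4: Option 9 wins 6–3.
Copeland scores (wins − losses):
  Option 7: 0 − 4 = -4
  Option 5: 2 − 2 = 0
  Option 8: 3 − 1 = 2
  Option 9: 4 − 0 = 4
  Option 4: 1 − 3 = -2
Option 9 has the best Copeland score.

Option 9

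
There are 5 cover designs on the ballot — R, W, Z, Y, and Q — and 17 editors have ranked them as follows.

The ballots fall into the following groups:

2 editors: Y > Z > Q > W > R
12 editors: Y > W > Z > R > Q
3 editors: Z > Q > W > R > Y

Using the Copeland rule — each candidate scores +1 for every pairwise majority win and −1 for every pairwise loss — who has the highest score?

Pairwise results:
  R vs W: W wins 17–0.
  R vs Z: Z wins 17–0.
  R vs Y: Y wins 14–3.
  R vs Q: R wins 12–5.
  W vs Z: W wins 12–5.
  W vs Y: Y wins 14–3.
  W vs Q: W wins 12–5.
  Z vs Y: Y wins 14–3.
  Z vs Q: Z wins 17–0.
  Y vs Q: Y wins 14–3.
Copeland scores (wins − losses):
  R: 1 − 3 = -2
  W: 3 − 1 = 2
  Z: 2 − 2 = 0
  Y: 4 − 0 = 4
  Q: 0 − 4 = -4
Y has the best Copeland score.

Y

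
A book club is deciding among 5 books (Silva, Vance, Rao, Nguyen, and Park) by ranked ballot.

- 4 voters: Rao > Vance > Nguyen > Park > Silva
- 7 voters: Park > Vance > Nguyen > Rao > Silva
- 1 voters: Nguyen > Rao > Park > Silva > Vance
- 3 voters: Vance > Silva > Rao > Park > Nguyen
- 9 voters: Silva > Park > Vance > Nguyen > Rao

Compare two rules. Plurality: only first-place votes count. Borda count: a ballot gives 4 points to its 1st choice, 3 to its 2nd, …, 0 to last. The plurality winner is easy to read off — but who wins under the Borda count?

Park

Plurality first-place counts: Silva 9, Vance 3, Rao 4, Nguyen 1, Park 7 → Silva.
Borda totals: Silva 46, Vance 63, Rao 32, Nguyen 35, Park 64 → Park.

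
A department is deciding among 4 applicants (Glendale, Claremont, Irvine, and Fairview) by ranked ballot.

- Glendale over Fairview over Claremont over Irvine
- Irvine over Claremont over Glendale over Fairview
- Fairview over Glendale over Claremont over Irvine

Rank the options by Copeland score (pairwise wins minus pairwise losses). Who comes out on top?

Glendale

Pairwise results:
  Glendale vs Claremont: Glendale wins 2–1.
  Glendale vs Irvine: Glendale wins 2–1.
  Glendale vs Fairview: Glendale wins 2–1.
  Claremont vs Irvine: Claremont wins 2–1.
  Claremont vs Fairview: Fairview wins 2–1.
  Irvine vs Fairview: Fairview wins 2–1.
Copeland scores (wins − losses):
  Glendale: 3 − 0 = 3
  Claremont: 1 − 2 = -1
  Irvine: 0 − 3 = -3
  Fairview: 2 − 1 = 1
Glendale has the best Copeland score.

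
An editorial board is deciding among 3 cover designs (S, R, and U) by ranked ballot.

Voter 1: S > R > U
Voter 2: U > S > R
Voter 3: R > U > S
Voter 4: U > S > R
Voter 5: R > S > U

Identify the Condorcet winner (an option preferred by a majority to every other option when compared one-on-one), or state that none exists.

There is no Condorcet winner

Head-to-head results (5 voters total):
S vs R: S wins 3–2.
S vs U: U wins 3–2.
R vs U: R wins 3–2.
No candidate beats all others: S beats R beats U beats S, a majority cycle.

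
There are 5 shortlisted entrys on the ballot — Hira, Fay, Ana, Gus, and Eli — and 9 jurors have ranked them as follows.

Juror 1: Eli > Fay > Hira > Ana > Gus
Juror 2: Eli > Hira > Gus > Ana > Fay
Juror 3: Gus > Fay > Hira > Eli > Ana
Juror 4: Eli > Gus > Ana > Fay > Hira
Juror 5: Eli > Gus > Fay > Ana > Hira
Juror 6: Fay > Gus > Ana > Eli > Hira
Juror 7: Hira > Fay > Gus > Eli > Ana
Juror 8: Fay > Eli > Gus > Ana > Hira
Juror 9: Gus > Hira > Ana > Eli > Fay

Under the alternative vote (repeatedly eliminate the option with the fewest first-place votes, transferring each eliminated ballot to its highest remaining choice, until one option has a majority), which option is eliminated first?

Ana

Round 1: Eli 4, Fay 2, Gus 2, Hira 1, Ana 0. Ana has the fewest and is eliminated.
Round 2: Eli 4, Fay 2, Gus 2, Hira 1. Hira has the fewest and is eliminated.
Round 3: Eli 4, Fay 3, Gus 2. Gus has the fewest and is eliminated.
Round 4: Eli 5, Fay 4. Eli has a majority.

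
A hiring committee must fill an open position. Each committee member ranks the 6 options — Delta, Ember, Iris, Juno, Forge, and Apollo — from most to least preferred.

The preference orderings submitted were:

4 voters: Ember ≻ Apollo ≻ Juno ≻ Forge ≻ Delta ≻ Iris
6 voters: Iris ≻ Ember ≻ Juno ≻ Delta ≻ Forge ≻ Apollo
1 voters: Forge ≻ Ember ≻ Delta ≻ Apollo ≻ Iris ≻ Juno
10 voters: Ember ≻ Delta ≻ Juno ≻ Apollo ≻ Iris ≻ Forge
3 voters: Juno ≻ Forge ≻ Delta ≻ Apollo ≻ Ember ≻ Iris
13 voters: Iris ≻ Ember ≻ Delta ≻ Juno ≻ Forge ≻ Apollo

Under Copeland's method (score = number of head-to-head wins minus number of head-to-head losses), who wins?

Iris

Pairwise results:
  Delta vs Ember: Ember wins 34–3.
  Delta vs Iris: Iris wins 19–18.
  Delta vs Juno: Delta wins 24–13.
  Delta vs Forge: Delta wins 29–8.
  Delta vs Apollo: Delta wins 33–4.
  Ember vs Iris: Iris wins 19–18.
  Ember vs Juno: Ember wins 34–3.
  Ember vs Forge: Ember wins 33–4.
  Ember vs Apollo: Ember wins 34–3.
  Iris vs Juno: Iris wins 20–17.
  Iris vs Forge: Iris wins 29–8.
  Iris vs Apollo: Iris wins 19–18.
  Juno vs Forge: Juno wins 36–1.
  Juno vs Apollo: Juno wins 32–5.
  Forge vs Apollo: Forge wins 23–14.
Copeland scores (wins − losses):
  Delta: 3 − 2 = 1
  Ember: 4 − 1 = 3
  Iris: 5 − 0 = 5
  Juno: 2 − 3 = -1
  Forge: 1 − 4 = -3
  Apollo: 0 − 5 = -5
Iris has the best Copeland score.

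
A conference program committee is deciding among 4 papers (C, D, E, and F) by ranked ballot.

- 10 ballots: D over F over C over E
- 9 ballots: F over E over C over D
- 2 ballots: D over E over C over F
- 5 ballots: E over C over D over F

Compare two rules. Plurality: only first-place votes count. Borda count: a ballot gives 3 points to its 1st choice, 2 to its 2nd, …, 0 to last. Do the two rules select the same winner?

No

Plurality first-place counts: C 0, D 12, E 5, F 9 → D.
Borda totals: C 31, D 41, E 37, F 47 → F.
The two rules disagree: plurality picks D, Borda picks F.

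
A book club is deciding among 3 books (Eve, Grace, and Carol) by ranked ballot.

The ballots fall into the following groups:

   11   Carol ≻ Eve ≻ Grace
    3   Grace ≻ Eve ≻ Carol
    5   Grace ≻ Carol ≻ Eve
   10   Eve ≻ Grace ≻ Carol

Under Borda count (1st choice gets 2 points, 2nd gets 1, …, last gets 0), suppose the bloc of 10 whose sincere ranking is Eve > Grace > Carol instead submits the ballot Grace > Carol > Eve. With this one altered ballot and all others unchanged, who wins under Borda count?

Carol

Borda totals with the altered ballot: Eve 14, Grace 36, Carol 37.
The switch changes the winner from Eve to Carol.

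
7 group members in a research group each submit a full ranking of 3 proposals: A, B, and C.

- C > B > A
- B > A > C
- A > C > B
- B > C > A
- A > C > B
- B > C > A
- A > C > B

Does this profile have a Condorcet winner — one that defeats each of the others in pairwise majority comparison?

Head-to-head results (7 voters total):
A vs B: B wins 4–3.
A vs C: A wins 4–3.
B vs C: C wins 4–3.
No candidate beats all others: A beats C beats B beats A, a majority cycle.

No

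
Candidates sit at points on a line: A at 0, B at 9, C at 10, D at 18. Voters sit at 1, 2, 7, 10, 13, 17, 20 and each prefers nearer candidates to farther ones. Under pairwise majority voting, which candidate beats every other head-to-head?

C

With single-peaked preferences on a line, the Condorcet winner is the candidate closest to the median voter.
The median voter (position 10) is closest to C at 10.
Check: C vs A — voters closer to C: 5 of 7.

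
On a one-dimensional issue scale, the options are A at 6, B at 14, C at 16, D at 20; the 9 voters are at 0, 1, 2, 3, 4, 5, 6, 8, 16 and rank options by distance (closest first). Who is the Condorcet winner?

With single-peaked preferences on a line, the Condorcet winner is the candidate closest to the median voter.
The median voter (position 4) is closest to A at 6.
Check: A vs C — voters closer to A: 8 of 9.

A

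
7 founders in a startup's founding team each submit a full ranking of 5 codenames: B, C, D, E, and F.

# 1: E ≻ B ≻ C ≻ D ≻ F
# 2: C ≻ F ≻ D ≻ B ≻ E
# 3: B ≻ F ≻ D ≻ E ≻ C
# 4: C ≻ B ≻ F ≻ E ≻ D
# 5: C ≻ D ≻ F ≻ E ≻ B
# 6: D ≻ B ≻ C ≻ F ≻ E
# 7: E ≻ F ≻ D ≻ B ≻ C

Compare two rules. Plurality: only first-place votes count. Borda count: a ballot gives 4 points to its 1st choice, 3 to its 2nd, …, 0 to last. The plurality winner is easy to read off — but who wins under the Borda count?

C

Plurality first-place counts: B 1, C 3, D 1, E 2, F 0 → C.
Borda totals: B 15, C 16, D 14, E 11, F 14 → C.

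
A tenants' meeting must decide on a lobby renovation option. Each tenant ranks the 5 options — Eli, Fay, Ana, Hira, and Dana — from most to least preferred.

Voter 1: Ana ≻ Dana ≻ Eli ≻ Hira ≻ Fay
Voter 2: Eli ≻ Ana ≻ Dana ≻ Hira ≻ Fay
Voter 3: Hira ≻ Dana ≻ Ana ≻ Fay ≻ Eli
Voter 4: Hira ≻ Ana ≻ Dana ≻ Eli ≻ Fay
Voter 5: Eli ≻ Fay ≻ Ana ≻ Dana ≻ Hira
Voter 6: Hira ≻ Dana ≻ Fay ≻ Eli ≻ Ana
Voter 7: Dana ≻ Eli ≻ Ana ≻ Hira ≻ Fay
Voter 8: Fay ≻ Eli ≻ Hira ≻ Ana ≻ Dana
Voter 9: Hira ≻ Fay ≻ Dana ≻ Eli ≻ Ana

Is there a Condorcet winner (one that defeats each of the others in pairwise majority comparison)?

Head-to-head results (9 voters total):
Eli vs Fay: Eli wins 5–4.
Eli vs Ana: Eli wins 6–3.
Eli vs Hira: Eli wins 5–4.
Eli vs Dana: Dana wins 6–3.
Fay vs Ana: Ana wins 5–4.
Fay vs Hira: Hira wins 7–2.
Fay vs Dana: Dana wins 6–3.
Ana vs Hira: Hira wins 5–4.
Ana vs Dana: Ana wins 5–4.
Hira vs Dana: Hira wins 5–4.
No candidate beats all others: Eli beats Ana beats Dana beats Eli, a majority cycle.

No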